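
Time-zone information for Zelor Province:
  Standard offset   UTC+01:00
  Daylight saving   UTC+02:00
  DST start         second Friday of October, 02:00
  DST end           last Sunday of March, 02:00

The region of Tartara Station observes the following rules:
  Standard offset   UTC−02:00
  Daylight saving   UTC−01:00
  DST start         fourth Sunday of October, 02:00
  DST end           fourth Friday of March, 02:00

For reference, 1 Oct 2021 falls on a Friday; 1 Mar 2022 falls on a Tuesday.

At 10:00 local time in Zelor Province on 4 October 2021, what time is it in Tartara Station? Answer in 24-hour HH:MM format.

1 October 2021 is a Friday, so the first Friday is October 1 and the second is October 8.
1 March 2022 is a Tuesday, so Sundays fall on 6, 13, 20, 27; the last is March 27.
4 October 2021 is outside the daylight-saving period (8 October 2021 – 27 March 2022), so Zelor Province is on standard time, UTC+01:00.
10:00 Zelor Province − 1h = 09:00 UTC.
1 October 2021 is a Friday, so the first Sunday is October 3 and the fourth is October 24.
1 March 2022 is a Tuesday, so the first Friday is March 4 and the fourth is March 25.
At the standard offset (UTC−02:00), 09:00 UTC − 2h = 07:00 Tartara Station standard time.
The standard-time date in Tartara Station, 4 October 2021, is outside the daylight-saving period (24 October 2021 – 25 March 2022), so Tartara Station is on standard time, UTC−02:00.
09:00 UTC − 2h = 07:00 Tartara Station.

07:00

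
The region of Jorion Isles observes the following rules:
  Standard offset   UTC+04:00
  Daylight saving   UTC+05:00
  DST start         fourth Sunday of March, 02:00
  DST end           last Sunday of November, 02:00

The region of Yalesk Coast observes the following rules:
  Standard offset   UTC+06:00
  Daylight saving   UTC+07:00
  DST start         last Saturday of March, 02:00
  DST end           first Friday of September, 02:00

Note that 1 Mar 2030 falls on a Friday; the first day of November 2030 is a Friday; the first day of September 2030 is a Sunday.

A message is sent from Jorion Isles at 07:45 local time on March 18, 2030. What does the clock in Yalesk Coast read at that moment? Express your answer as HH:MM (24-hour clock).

09:45

1 March 2030 is a Friday, so the first Sunday is March 3 and the fourth is March 24.
1 November 2030 is a Friday, so Sundays fall on 3, 10, 17, 24; the last is November 24.
March 18, 2030 is outside the daylight-saving period (24 March – 24 November), so Jorion Isles is on standard time, UTC+04:00.
07:45 Jorion Isles − 4h = 03:45 UTC.
1 March 2030 is a Friday, so Saturdays fall on 2, 9, 16, 23, 30; the last is March 30.
1 September 2030 is a Sunday, so the first Friday is September 6.
At the standard offset (UTC+06:00), 03:45 UTC + 6h = 09:45 Yalesk Coast standard time.
Daylight saving runs 30 March – 6 September; the standard-time date in Yalesk Coast, March 18, 2030, is outside that window, so Yalesk Coast is on standard time at UTC+06:00.
03:45 UTC + 6h = 09:45 Yalesk Coast.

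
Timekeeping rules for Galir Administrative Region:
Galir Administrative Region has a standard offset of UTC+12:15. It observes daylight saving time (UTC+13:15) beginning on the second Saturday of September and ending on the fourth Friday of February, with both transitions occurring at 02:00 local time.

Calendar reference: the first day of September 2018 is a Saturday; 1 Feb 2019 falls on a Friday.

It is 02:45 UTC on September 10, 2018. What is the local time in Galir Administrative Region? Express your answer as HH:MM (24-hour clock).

1 September 2018 is a Saturday, so the first Saturday is September 1 and the second is September 8.
1 February 2019 is a Friday, so the first Friday is February 1 and the fourth is February 22.
At the standard offset (UTC+12:15), 02:45 UTC + 12h15m = 15:00 Galir Administrative Region standard time.
The standard-time date in Galir Administrative Region, September 10, 2018, falls between 8 September 2018 and 22 February 2019, so daylight saving is in effect and Galir Administrative Region is at UTC+13:15.
02:45 UTC + 13h15m = 16:00 local.

16:00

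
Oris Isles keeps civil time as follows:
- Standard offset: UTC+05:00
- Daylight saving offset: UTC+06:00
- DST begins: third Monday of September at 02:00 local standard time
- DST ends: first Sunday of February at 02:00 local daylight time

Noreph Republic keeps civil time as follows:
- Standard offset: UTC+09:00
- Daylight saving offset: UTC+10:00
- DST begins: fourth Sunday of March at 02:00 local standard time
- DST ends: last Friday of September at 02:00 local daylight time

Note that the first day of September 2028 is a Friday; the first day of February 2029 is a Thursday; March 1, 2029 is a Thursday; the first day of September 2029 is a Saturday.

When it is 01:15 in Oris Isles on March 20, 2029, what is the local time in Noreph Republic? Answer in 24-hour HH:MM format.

1 September 2028 is a Friday, so the first Monday is September 4 and the third is September 18.
1 February 2029 is a Thursday, so the first Sunday is February 4.
Daylight saving runs 18 September 2028 – 4 February 2029; March 20, 2029 is outside that window, so Oris Isles is on standard time at UTC+05:00.
01:15 Oris Isles − 5h = 20:15 UTC (rolling into the previous day, 19 March 2029).
1 March 2029 is a Thursday, so the first Sunday is March 4 and the fourth is March 25.
1 September 2029 is a Saturday, so Fridays fall on 7, 14, 21, 28; the last is September 28.
At the standard offset (UTC+09:00), 20:15 UTC + 9h = 05:15 Noreph Republic standard time (rolling into the next day, 20 March 2029).
Daylight saving runs 25 March – 28 September; the standard-time date in Noreph Republic, March 20, 2029, is outside that window, so Noreph Republic is on standard time at UTC+09:00.
20:15 UTC + 9h = 05:15 Noreph Republic (rolling into the next day, 20 March 2029).

05:15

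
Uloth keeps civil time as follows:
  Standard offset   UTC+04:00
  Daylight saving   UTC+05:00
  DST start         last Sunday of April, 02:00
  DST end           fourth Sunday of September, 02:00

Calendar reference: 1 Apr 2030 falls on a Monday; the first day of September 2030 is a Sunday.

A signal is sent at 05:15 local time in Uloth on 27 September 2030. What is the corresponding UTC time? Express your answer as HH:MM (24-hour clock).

1 April 2030 is a Monday, so Sundays fall on 7, 14, 21, 28; the last is April 28.
1 September 2030 is a Sunday, so the first Sunday is September 1 and the fourth is September 22.
27 September 2030 does not fall between 28 April and 22 September, so daylight saving is not in effect and Uloth is at UTC+04:00.
05:15 local − 4h = 01:15 UTC.

01:15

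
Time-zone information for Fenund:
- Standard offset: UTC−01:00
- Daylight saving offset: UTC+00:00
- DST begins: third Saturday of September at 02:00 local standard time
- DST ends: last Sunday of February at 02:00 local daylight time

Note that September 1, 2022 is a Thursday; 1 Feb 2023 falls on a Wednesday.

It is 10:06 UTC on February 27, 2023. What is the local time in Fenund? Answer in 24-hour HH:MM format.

09:06

1 September 2022 is a Thursday, so the first Saturday is September 3 and the third is September 17.
1 February 2023 is a Wednesday, so Sundays fall on 5, 12, 19, 26; the last is February 26.
At the standard offset (UTC−01:00), 10:06 UTC − 1h = 09:06 Fenund standard time.
The standard-time date in Fenund, February 27, 2023, is outside the daylight-saving period (17 September 2022 – 26 February 2023), so Fenund is on standard time, UTC−01:00.
10:06 UTC − 1h = 09:06 local.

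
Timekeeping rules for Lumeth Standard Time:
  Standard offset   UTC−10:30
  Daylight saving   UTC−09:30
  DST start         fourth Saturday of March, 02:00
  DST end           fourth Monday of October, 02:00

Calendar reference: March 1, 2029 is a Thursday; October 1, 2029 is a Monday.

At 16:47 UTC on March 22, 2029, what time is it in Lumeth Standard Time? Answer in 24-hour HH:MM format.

1 March 2029 is a Thursday, so the first Saturday is March 3 and the fourth is March 24.
1 October 2029 is a Monday, so the first Monday is October 1 and the fourth is October 22.
At the standard offset (UTC−10:30), 16:47 UTC − 10h30m = 06:17 Lumeth Standard Time standard time.
The standard-time date in Lumeth Standard Time, March 22, 2029, does not fall between 24 March and 22 October, so daylight saving is not in effect and Lumeth Standard Time is at UTC−10:30.
16:47 UTC − 10h30m = 06:17 local.

06:17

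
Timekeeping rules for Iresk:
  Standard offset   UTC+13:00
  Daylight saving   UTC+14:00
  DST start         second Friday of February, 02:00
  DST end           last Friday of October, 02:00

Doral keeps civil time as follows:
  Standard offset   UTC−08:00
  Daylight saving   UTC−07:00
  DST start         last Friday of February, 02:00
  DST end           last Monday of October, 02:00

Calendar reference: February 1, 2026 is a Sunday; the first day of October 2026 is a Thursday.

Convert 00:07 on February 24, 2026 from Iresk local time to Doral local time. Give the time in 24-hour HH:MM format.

02:07

1 February 2026 is a Sunday, so the first Friday is February 6 and the second is February 13.
1 October 2026 is a Thursday, so Fridays fall on 2, 9, 16, 23, 30; the last is October 30.
Daylight saving runs 13 February – 30 October; February 24, 2026 is inside that window, so Iresk is at UTC+14:00.
00:07 Iresk − 14h = 10:07 UTC (rolling into the previous day, 23 February 2026).
1 February 2026 is a Sunday, so Fridays fall on 6, 13, 20, 27; the last is February 27.
1 October 2026 is a Thursday, so Mondays fall on 5, 12, 19, 26; the last is October 26.
At the standard offset (UTC−08:00), 10:07 UTC − 8h = 02:07 Doral standard time.
The standard-time date in Doral, February 23, 2026, is outside the daylight-saving period (27 February – 26 October), so Doral is on standard time, UTC−08:00.
10:07 UTC − 8h = 02:07 Doral.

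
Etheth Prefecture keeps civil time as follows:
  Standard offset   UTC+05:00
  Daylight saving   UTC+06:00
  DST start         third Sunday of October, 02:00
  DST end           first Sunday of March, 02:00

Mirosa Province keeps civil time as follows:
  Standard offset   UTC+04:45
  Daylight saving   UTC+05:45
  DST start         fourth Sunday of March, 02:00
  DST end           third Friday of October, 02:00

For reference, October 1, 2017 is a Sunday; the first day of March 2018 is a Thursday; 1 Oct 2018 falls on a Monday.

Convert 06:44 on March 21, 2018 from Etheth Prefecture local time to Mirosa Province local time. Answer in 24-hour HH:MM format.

1 October 2017 is a Sunday, so the first Sunday is October 1 and the third is October 15.
1 March 2018 is a Thursday, so the first Sunday is March 4.
March 21, 2018 is outside the daylight-saving period (15 October 2017 – 4 March 2018), so Etheth Prefecture is on standard time, UTC+05:00.
06:44 Etheth Prefecture − 5h = 01:44 UTC.
1 March 2018 is a Thursday, so the first Sunday is March 4 and the fourth is March 25.
1 October 2018 is a Monday, so the first Friday is October 5 and the third is October 19.
At the standard offset (UTC+04:45), 01:44 UTC + 4h45m = 06:29 Mirosa Province standard time.
The standard-time date in Mirosa Province, March 21, 2018, does not fall between 25 March and 19 October, so daylight saving is not in effect and Mirosa Province is at UTC+04:45.
01:44 UTC + 4h45m = 06:29 Mirosa Province.

06:29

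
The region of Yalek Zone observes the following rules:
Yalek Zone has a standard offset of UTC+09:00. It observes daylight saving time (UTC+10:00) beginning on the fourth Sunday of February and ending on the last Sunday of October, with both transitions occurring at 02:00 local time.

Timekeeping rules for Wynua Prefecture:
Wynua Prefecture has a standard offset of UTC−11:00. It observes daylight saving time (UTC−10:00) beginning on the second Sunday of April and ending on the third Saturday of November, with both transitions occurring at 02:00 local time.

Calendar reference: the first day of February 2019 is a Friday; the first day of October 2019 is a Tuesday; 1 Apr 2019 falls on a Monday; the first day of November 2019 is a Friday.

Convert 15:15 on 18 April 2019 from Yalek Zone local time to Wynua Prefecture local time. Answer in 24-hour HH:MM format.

19:15

1 February 2019 is a Friday, so the first Sunday is February 3 and the fourth is February 24.
1 October 2019 is a Tuesday, so Sundays fall on 6, 13, 20, 27; the last is October 27.
18 April 2019 falls between 24 February and 27 October, so daylight saving is in effect and Yalek Zone is at UTC+10:00.
15:15 Yalek Zone − 10h = 05:15 UTC.
1 April 2019 is a Monday, so the first Sunday is April 7 and the second is April 14.
1 November 2019 is a Friday, so the first Saturday is November 2 and the third is November 16.
At the standard offset (UTC−11:00), 05:15 UTC − 11h = 18:15 Wynua Prefecture standard time (rolling into the previous day, 17 April 2019).
Daylight saving runs 14 April – 16 November; the standard-time date in Wynua Prefecture, 17 April 2019, is inside that window, so Wynua Prefecture is at UTC−10:00.
05:15 UTC − 10h = 19:15 Wynua Prefecture (rolling into the previous day, 17 April 2019).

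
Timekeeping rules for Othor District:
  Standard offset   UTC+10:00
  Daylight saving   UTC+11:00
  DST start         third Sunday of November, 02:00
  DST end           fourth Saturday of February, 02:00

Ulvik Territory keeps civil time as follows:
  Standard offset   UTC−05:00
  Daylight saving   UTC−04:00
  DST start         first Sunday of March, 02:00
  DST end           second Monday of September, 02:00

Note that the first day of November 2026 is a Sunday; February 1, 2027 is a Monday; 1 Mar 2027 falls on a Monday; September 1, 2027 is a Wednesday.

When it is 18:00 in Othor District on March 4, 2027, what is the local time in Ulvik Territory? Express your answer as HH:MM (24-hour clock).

03:00

1 November 2026 is a Sunday, so the first Sunday is November 1 and the third is November 15.
1 February 2027 is a Monday, so the first Saturday is February 6 and the fourth is February 27.
March 4, 2027 does not fall between 15 November 2026 and 27 February 2027, so daylight saving is not in effect and Othor District is at UTC+10:00.
18:00 Othor District − 10h = 08:00 UTC.
1 March 2027 is a Monday, so the first Sunday is March 7.
1 September 2027 is a Wednesday, so the first Monday is September 6 and the second is September 13.
At the standard offset (UTC−05:00), 08:00 UTC − 5h = 03:00 Ulvik Territory standard time.
Daylight saving runs 7 March – 13 September; the standard-time date in Ulvik Territory, March 4, 2027, is outside that window, so Ulvik Territory is on standard time at UTC−05:00.
08:00 UTC − 5h = 03:00 Ulvik Territory.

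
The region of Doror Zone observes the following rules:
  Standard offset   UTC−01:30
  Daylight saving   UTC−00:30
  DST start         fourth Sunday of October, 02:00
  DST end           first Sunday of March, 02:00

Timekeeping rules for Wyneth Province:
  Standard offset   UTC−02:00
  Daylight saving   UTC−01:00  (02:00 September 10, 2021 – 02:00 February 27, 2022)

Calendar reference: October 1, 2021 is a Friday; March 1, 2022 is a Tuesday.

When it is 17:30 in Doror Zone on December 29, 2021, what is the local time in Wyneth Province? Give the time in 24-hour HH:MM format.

17:00

1 October 2021 is a Friday, so the first Sunday is October 3 and the fourth is October 24.
1 March 2022 is a Tuesday, so the first Sunday is March 6.
December 29, 2021 lies within the daylight-saving period (24 October 2021 – 6 March 2022), so Doror Zone is on daylight time, UTC−00:30.
17:30 Doror Zone + 0h30m = 18:00 UTC.
At the standard offset (UTC−02:00), 18:00 UTC − 2h = 16:00 Wyneth Province standard time.
Daylight saving runs 10 September 2021 – 27 February 2022; the standard-time date in Wyneth Province, December 29, 2021, is inside that window, so Wyneth Province is at UTC−01:00.
18:00 UTC − 1h = 17:00 Wyneth Province.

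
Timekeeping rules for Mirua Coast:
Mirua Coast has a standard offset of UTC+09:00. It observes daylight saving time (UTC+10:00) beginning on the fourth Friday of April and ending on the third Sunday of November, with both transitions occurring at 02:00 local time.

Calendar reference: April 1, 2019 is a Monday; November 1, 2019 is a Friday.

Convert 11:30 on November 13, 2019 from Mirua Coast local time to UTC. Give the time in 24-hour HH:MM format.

1 April 2019 is a Monday, so the first Friday is April 5 and the fourth is April 26.
1 November 2019 is a Friday, so the first Sunday is November 3 and the third is November 17.
November 13, 2019 falls between 26 April and 17 November, so daylight saving is in effect and Mirua Coast is at UTC+10:00.
11:30 local − 10h = 01:30 UTC.

01:30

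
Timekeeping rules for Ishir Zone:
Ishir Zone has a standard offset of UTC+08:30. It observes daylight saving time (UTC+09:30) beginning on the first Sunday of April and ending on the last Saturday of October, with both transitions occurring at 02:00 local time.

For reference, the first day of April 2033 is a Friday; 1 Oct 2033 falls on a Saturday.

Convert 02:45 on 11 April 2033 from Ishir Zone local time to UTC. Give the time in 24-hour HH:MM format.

1 April 2033 is a Friday, so the first Sunday is April 3.
1 October 2033 is a Saturday, so Saturdays fall on 1, 8, 15, 22, 29; the last is October 29.
Daylight saving runs 3 April – 29 October; 11 April 2033 is inside that window, so Ishir Zone is at UTC+09:30.
02:45 local − 9h30m = 17:15 UTC (rolling into the previous day, 10 April 2033).

17:15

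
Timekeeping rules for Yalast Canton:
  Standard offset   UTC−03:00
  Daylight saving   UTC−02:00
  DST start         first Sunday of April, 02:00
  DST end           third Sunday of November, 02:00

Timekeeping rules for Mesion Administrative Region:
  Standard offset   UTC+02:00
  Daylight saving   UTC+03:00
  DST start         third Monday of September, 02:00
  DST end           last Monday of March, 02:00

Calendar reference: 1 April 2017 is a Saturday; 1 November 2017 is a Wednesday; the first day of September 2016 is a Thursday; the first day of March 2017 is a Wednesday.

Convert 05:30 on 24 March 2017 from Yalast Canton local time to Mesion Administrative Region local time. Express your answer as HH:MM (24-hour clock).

1 April 2017 is a Saturday, so the first Sunday is April 2.
1 November 2017 is a Wednesday, so the first Sunday is November 5 and the third is November 19.
24 March 2017 does not fall between 2 April and 19 November, so daylight saving is not in effect and Yalast Canton is at UTC−03:00.
05:30 Yalast Canton + 3h = 08:30 UTC.
1 September 2016 is a Thursday, so the first Monday is September 5 and the third is September 19.
1 March 2017 is a Wednesday, so Mondays fall on 6, 13, 20, 27; the last is March 27.
At the standard offset (UTC+02:00), 08:30 UTC + 2h = 10:30 Mesion Administrative Region standard time.
The standard-time date in Mesion Administrative Region, 24 March 2017, falls between 19 September 2016 and 27 March 2017, so daylight saving is in effect and Mesion Administrative Region is at UTC+03:00.
08:30 UTC + 3h = 11:30 Mesion Administrative Region.

11:30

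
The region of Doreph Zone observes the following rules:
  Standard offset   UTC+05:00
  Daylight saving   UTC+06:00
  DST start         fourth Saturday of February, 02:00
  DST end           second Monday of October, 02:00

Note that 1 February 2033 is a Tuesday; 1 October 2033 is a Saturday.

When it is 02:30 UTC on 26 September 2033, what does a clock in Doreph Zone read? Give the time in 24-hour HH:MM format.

1 February 2033 is a Tuesday, so the first Saturday is February 5 and the fourth is February 26.
1 October 2033 is a Saturday, so the first Monday is October 3 and the second is October 10.
At the standard offset (UTC+05:00), 02:30 UTC + 5h = 07:30 Doreph Zone standard time.
The standard-time date in Doreph Zone, 26 September 2033, lies within the daylight-saving period (26 February – 10 October), so Doreph Zone is on daylight time, UTC+06:00.
02:30 UTC + 6h = 08:30 local.

08:30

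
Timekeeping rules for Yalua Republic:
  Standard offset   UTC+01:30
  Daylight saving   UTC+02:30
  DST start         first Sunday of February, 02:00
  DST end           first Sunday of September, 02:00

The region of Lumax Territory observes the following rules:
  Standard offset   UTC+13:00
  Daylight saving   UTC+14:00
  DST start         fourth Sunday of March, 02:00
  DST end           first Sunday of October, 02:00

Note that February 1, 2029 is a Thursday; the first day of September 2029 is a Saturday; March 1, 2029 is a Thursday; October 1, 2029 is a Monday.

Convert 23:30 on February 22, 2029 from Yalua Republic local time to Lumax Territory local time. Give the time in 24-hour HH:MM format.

10:00

1 February 2029 is a Thursday, so the first Sunday is February 4.
1 September 2029 is a Saturday, so the first Sunday is September 2.
February 22, 2029 falls between 4 February and 2 September, so daylight saving is in effect and Yalua Republic is at UTC+02:30.
23:30 Yalua Republic − 2h30m = 21:00 UTC.
1 March 2029 is a Thursday, so the first Sunday is March 4 and the fourth is March 25.
1 October 2029 is a Monday, so the first Sunday is October 7.
At the standard offset (UTC+13:00), 21:00 UTC + 13h = 10:00 Lumax Territory standard time (rolling into the next day, 23 February 2029).
The standard-time date in Lumax Territory, February 23, 2029, is outside the daylight-saving period (25 March – 7 October), so Lumax Territory is on standard time, UTC+13:00.
21:00 UTC + 13h = 10:00 Lumax Territory (rolling into the next day, 23 February 2029).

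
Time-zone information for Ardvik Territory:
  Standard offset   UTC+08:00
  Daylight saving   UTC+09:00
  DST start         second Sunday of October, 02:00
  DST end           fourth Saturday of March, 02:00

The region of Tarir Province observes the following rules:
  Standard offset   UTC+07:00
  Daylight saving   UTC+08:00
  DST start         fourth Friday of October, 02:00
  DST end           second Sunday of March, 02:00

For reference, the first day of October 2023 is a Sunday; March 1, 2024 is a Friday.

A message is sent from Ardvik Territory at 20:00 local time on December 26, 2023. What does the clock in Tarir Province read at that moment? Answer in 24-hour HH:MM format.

1 October 2023 is a Sunday, so the first Sunday is October 1 and the second is October 8.
1 March 2024 is a Friday, so the first Saturday is March 2 and the fourth is March 23.
December 26, 2023 falls between 8 October 2023 and 23 March 2024, so daylight saving is in effect and Ardvik Territory is at UTC+09:00.
20:00 Ardvik Territory − 9h = 11:00 UTC.
1 October 2023 is a Sunday, so the first Friday is October 6 and the fourth is October 27.
1 March 2024 is a Friday, so the first Sunday is March 3 and the second is March 10.
At the standard offset (UTC+07:00), 11:00 UTC + 7h = 18:00 Tarir Province standard time.
The standard-time date in Tarir Province, December 26, 2023, falls between 27 October 2023 and 10 March 2024, so daylight saving is in effect and Tarir Province is at UTC+08:00.
11:00 UTC + 8h = 19:00 Tarir Province.

19:00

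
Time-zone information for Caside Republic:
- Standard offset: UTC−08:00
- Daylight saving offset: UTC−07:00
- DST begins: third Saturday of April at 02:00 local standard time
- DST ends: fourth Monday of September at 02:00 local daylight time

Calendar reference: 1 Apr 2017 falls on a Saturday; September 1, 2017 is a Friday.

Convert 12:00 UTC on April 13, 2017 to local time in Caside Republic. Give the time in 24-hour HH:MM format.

1 April 2017 is a Saturday, so the first Saturday is April 1 and the third is April 15.
1 September 2017 is a Friday, so the first Monday is September 4 and the fourth is September 25.
At the standard offset (UTC−08:00), 12:00 UTC − 8h = 04:00 Caside Republic standard time.
The standard-time date in Caside Republic, April 13, 2017, is outside the daylight-saving period (15 April – 25 September), so Caside Republic is on standard time, UTC−08:00.
12:00 UTC − 8h = 04:00 local.

04:00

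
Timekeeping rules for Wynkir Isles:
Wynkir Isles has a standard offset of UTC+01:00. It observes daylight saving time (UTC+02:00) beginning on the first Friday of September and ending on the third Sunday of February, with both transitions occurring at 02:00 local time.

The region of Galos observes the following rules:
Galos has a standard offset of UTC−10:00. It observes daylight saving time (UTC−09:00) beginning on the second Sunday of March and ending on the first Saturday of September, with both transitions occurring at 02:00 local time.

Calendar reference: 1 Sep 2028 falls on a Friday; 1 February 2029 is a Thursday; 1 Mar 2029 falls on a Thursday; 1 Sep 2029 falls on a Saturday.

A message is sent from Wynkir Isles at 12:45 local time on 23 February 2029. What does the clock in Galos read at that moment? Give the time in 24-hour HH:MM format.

01:45

1 September 2028 is a Friday, so the first Friday is September 1.
1 February 2029 is a Thursday, so the first Sunday is February 4 and the third is February 18.
Daylight saving runs 1 September 2028 – 18 February 2029; 23 February 2029 is outside that window, so Wynkir Isles is on standard time at UTC+01:00.
12:45 Wynkir Isles − 1h = 11:45 UTC.
1 March 2029 is a Thursday, so the first Sunday is March 4 and the second is March 11.
1 September 2029 is a Saturday, so the first Saturday is September 1.
At the standard offset (UTC−10:00), 11:45 UTC − 10h = 01:45 Galos standard time.
The standard-time date in Galos, 23 February 2029, does not fall between 11 March and 1 September, so daylight saving is not in effect and Galos is at UTC−10:00.
11:45 UTC − 10h = 01:45 Galos.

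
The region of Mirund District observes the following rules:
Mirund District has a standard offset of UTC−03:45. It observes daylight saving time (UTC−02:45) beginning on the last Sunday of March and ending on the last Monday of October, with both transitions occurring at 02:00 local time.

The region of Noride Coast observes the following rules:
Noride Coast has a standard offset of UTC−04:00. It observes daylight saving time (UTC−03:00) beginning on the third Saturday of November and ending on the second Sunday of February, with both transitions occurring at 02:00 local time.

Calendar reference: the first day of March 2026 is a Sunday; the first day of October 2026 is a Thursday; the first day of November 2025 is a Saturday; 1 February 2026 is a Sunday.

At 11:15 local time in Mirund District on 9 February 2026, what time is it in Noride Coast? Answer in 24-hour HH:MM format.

1 March 2026 is a Sunday, so Sundays fall on 1, 8, 15, 22, 29; the last is March 29.
1 October 2026 is a Thursday, so Mondays fall on 5, 12, 19, 26; the last is October 26.
9 February 2026 is outside the daylight-saving period (29 March – 26 October), so Mirund District is on standard time, UTC−03:45.
11:15 Mirund District + 3h45m = 15:00 UTC.
1 November 2025 is a Saturday, so the first Saturday is November 1 and the third is November 15.
1 February 2026 is a Sunday, so the first Sunday is February 1 and the second is February 8.
At the standard offset (UTC−04:00), 15:00 UTC − 4h = 11:00 Noride Coast standard time.
The standard-time date in Noride Coast, 9 February 2026, is outside the daylight-saving period (15 November 2025 – 8 February 2026), so Noride Coast is on standard time, UTC−04:00.
15:00 UTC − 4h = 11:00 Noride Coast.

11:00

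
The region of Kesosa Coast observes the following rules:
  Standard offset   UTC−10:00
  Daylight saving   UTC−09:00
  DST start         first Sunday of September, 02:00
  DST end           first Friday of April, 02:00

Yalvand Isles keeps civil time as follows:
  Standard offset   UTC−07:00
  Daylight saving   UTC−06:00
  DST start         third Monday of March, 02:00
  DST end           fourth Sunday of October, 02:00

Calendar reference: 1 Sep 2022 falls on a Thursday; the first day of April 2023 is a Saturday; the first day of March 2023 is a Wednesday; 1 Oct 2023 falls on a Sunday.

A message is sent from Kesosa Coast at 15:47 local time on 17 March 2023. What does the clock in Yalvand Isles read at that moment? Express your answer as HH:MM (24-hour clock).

17:47

1 September 2022 is a Thursday, so the first Sunday is September 4.
1 April 2023 is a Saturday, so the first Friday is April 7.
Daylight saving runs 4 September 2022 – 7 April 2023; 17 March 2023 is inside that window, so Kesosa Coast is at UTC−09:00.
15:47 Kesosa Coast + 9h = 00:47 UTC (rolling into the next day, 18 March 2023).
1 March 2023 is a Wednesday, so the first Monday is March 6 and the third is March 20.
1 October 2023 is a Sunday, so the first Sunday is October 1 and the fourth is October 22.
At the standard offset (UTC−07:00), 00:47 UTC − 7h = 17:47 Yalvand Isles standard time (rolling into the previous day, 17 March 2023).
The standard-time date in Yalvand Isles, 17 March 2023, is outside the daylight-saving period (20 March – 22 October), so Yalvand Isles is on standard time, UTC−07:00.
00:47 UTC − 7h = 17:47 Yalvand Isles (rolling into the previous day, 17 March 2023).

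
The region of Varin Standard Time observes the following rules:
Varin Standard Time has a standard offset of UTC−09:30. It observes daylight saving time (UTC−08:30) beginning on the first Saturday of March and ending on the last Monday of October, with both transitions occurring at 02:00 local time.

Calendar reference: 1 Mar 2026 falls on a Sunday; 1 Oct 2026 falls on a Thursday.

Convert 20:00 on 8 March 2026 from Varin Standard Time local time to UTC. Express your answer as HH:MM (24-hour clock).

04:30

1 March 2026 is a Sunday, so the first Saturday is March 7.
1 October 2026 is a Thursday, so Mondays fall on 5, 12, 19, 26; the last is October 26.
8 March 2026 lies within the daylight-saving period (7 March – 26 October), so Varin Standard Time is on daylight time, UTC−08:30.
20:00 local + 8h30m = 04:30 UTC (rolling into the next day, 9 March 2026).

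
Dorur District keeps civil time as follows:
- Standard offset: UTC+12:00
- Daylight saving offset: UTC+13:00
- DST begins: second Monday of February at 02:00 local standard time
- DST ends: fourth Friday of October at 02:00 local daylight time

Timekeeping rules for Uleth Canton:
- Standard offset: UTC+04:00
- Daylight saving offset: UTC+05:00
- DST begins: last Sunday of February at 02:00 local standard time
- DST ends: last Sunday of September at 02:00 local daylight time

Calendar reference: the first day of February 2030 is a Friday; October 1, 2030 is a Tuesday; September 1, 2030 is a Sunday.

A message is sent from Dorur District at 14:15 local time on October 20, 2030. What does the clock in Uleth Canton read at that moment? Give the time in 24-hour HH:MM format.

05:15

1 February 2030 is a Friday, so the first Monday is February 4 and the second is February 11.
1 October 2030 is a Tuesday, so the first Friday is October 4 and the fourth is October 25.
Daylight saving runs 11 February – 25 October; October 20, 2030 is inside that window, so Dorur District is at UTC+13:00.
14:15 Dorur District − 13h = 01:15 UTC.
1 February 2030 is a Friday, so Sundays fall on 3, 10, 17, 24; the last is February 24.
1 September 2030 is a Sunday, so Sundays fall on 1, 8, 15, 22, 29; the last is September 29.
At the standard offset (UTC+04:00), 01:15 UTC + 4h = 05:15 Uleth Canton standard time.
Daylight saving runs 24 February – 29 September; the standard-time date in Uleth Canton, October 20, 2030, is outside that window, so Uleth Canton is on standard time at UTC+04:00.
01:15 UTC + 4h = 05:15 Uleth Canton.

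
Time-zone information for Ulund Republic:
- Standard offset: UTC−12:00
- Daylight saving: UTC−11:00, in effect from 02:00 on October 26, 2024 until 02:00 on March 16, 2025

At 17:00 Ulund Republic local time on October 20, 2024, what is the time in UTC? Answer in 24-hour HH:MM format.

October 20, 2024 is outside the daylight-saving period (26 October 2024 – 16 March 2025), so Ulund Republic is on standard time, UTC−12:00.
17:00 local + 12h = 05:00 UTC (rolling into the next day, 21 October 2024).

05:00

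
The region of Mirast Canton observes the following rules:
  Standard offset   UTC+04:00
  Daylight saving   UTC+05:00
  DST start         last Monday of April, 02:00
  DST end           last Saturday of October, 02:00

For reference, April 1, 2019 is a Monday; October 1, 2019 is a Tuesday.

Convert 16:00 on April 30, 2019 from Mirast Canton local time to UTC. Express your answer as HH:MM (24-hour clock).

11:00

1 April 2019 is a Monday, so Mondays fall on 1, 8, 15, 22, 29; the last is April 29.
1 October 2019 is a Tuesday, so Saturdays fall on 5, 12, 19, 26; the last is October 26.
Daylight saving runs 29 April – 26 October; April 30, 2019 is inside that window, so Mirast Canton is at UTC+05:00.
16:00 local − 5h = 11:00 UTC.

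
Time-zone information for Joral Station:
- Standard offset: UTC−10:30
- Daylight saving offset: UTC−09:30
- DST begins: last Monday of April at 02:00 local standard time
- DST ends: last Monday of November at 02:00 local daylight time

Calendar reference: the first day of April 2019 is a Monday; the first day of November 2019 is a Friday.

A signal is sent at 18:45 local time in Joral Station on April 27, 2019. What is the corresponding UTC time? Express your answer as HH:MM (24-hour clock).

1 April 2019 is a Monday, so Mondays fall on 1, 8, 15, 22, 29; the last is April 29.
1 November 2019 is a Friday, so Mondays fall on 4, 11, 18, 25; the last is November 25.
Daylight saving runs 29 April – 25 November; April 27, 2019 is outside that window, so Joral Station is on standard time at UTC−10:30.
18:45 local + 10h30m = 05:15 UTC (rolling into the next day, 28 April 2019).

05:15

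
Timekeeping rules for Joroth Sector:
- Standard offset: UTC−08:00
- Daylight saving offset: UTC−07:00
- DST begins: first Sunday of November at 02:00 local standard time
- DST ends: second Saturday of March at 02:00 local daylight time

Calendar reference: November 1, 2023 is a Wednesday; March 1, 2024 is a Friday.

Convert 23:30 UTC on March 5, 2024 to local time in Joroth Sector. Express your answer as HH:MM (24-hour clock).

16:30

1 November 2023 is a Wednesday, so the first Sunday is November 5.
1 March 2024 is a Friday, so the first Saturday is March 2 and the second is March 9.
At the standard offset (UTC−08:00), 23:30 UTC − 8h = 15:30 Joroth Sector standard time.
Daylight saving runs 5 November 2023 – 9 March 2024; the standard-time date in Joroth Sector, March 5, 2024, is inside that window, so Joroth Sector is at UTC−07:00.
23:30 UTC − 7h = 16:30 local.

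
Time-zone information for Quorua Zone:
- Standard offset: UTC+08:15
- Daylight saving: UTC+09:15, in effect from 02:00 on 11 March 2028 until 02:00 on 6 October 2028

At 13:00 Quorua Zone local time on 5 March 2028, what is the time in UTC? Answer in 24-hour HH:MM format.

04:45

Daylight saving runs 11 March – 6 October; 5 March 2028 is outside that window, so Quorua Zone is on standard time at UTC+08:15.
13:00 local − 8h15m = 04:45 UTC.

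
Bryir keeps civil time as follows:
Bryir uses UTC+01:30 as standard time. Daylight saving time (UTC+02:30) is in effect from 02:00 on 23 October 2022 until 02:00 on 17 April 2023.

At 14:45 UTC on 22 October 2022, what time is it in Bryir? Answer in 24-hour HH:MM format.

16:15

At the standard offset (UTC+01:30), 14:45 UTC + 1h30m = 16:15 Bryir standard time.
Daylight saving runs 23 October 2022 – 17 April 2023; the standard-time date in Bryir, 22 October 2022, is outside that window, so Bryir is on standard time at UTC+01:30.
14:45 UTC + 1h30m = 16:15 local.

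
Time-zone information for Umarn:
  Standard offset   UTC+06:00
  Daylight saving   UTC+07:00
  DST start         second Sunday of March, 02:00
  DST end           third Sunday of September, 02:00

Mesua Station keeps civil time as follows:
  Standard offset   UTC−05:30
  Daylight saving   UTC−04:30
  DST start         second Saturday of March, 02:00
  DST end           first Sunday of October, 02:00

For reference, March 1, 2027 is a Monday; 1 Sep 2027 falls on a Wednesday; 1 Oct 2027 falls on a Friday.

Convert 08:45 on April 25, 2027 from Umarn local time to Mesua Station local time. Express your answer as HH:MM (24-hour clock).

1 March 2027 is a Monday, so the first Sunday is March 7 and the second is March 14.
1 September 2027 is a Wednesday, so the first Sunday is September 5 and the third is September 19.
April 25, 2027 lies within the daylight-saving period (14 March – 19 September), so Umarn is on daylight time, UTC+07:00.
08:45 Umarn − 7h = 01:45 UTC.
1 March 2027 is a Monday, so the first Saturday is March 6 and the second is March 13.
1 October 2027 is a Friday, so the first Sunday is October 3.
At the standard offset (UTC−05:30), 01:45 UTC − 5h30m = 20:15 Mesua Station standard time (rolling into the previous day, 24 April 2027).
The standard-time date in Mesua Station, April 24, 2027, lies within the daylight-saving period (13 March – 3 October), so Mesua Station is on daylight time, UTC−04:30.
01:45 UTC − 4h30m = 21:15 Mesua Station (rolling into the previous day, 24 April 2027).

21:15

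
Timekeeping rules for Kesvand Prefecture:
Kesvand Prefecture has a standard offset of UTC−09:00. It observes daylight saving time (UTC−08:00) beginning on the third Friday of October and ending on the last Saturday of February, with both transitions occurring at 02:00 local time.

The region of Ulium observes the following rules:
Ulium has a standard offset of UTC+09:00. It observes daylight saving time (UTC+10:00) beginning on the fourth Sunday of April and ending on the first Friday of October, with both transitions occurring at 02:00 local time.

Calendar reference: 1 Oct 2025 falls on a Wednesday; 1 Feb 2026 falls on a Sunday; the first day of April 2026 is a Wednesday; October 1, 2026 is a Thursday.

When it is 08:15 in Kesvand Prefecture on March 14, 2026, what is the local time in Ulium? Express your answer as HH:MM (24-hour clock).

02:15

1 October 2025 is a Wednesday, so the first Friday is October 3 and the third is October 17.
1 February 2026 is a Sunday, so Saturdays fall on 7, 14, 21, 28; the last is February 28.
March 14, 2026 does not fall between 17 October 2025 and 28 February 2026, so daylight saving is not in effect and Kesvand Prefecture is at UTC−09:00.
08:15 Kesvand Prefecture + 9h = 17:15 UTC.
1 April 2026 is a Wednesday, so the first Sunday is April 5 and the fourth is April 26.
1 October 2026 is a Thursday, so the first Friday is October 2.
At the standard offset (UTC+09:00), 17:15 UTC + 9h = 02:15 Ulium standard time (rolling into the next day, 15 March 2026).
The standard-time date in Ulium, March 15, 2026, is outside the daylight-saving period (26 April – 2 October), so Ulium is on standard time, UTC+09:00.
17:15 UTC + 9h = 02:15 Ulium (rolling into the next day, 15 March 2026).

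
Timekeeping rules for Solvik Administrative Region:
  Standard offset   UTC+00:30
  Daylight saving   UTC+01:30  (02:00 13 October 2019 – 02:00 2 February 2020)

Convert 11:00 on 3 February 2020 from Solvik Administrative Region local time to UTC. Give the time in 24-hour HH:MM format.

3 February 2020 does not fall between 13 October 2019 and 2 February 2020, so daylight saving is not in effect and Solvik Administrative Region is at UTC+00:30.
11:00 local − 0h30m = 10:30 UTC.

10:30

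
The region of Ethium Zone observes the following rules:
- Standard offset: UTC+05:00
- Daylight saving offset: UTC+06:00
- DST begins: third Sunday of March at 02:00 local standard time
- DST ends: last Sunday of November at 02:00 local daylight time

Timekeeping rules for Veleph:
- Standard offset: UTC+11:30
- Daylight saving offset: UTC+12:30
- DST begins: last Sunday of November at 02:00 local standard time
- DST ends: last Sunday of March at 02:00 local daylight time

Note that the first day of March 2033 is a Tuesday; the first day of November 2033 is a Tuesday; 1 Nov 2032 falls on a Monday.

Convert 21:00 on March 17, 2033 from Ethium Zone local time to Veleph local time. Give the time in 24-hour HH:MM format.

1 March 2033 is a Tuesday, so the first Sunday is March 6 and the third is March 20.
1 November 2033 is a Tuesday, so Sundays fall on 6, 13, 20, 27; the last is November 27.
March 17, 2033 is outside the daylight-saving period (20 March – 27 November), so Ethium Zone is on standard time, UTC+05:00.
21:00 Ethium Zone − 5h = 16:00 UTC.
1 November 2032 is a Monday, so Sundays fall on 7, 14, 21, 28; the last is November 28.
1 March 2033 is a Tuesday, so Sundays fall on 6, 13, 20, 27; the last is March 27.
At the standard offset (UTC+11:30), 16:00 UTC + 11h30m = 03:30 Veleph standard time (rolling into the next day, 18 March 2033).
Daylight saving runs 28 November 2032 – 27 March 2033; the standard-time date in Veleph, March 18, 2033, is inside that window, so Veleph is at UTC+12:30.
16:00 UTC + 12h30m = 04:30 Veleph (rolling into the next day, 18 March 2033).

04:30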